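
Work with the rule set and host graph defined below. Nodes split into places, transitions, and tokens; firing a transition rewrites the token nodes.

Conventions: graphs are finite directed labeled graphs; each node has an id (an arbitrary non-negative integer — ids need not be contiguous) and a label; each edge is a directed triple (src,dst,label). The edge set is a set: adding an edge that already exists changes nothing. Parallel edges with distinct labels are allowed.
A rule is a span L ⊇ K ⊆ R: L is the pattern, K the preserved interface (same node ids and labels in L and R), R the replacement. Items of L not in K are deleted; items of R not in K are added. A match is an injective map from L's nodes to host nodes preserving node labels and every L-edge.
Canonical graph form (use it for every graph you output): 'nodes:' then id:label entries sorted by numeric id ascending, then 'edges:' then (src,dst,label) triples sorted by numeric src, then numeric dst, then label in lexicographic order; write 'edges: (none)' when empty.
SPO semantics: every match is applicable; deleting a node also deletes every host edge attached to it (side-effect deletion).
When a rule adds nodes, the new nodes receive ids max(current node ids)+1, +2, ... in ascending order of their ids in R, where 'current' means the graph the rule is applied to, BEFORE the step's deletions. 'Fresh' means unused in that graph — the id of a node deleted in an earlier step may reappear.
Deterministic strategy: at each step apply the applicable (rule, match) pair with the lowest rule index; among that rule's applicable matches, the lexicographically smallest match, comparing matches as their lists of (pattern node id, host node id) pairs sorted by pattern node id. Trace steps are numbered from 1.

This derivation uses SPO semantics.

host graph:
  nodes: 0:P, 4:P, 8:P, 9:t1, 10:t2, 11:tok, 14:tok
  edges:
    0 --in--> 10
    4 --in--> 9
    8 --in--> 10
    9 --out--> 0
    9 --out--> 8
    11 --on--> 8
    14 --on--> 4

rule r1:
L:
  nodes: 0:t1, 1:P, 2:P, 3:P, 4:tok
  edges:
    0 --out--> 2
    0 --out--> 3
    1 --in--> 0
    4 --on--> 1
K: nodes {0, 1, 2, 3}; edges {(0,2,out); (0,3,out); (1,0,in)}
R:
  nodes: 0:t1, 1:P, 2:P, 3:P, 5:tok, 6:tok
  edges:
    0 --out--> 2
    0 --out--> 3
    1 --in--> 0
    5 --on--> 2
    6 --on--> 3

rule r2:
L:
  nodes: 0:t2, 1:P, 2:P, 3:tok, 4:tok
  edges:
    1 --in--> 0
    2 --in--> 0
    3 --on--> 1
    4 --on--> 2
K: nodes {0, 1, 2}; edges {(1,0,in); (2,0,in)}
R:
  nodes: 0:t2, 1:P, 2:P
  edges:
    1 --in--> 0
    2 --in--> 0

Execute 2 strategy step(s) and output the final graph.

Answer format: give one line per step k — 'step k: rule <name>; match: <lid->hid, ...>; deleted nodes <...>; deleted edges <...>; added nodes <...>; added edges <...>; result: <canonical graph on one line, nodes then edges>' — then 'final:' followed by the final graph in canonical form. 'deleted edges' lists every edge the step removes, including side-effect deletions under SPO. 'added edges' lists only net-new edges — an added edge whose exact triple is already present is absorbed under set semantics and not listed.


step 1: rule r1; match: 0->9, 1->4, 2->0, 3->8, 4->14; deleted nodes 14; deleted edges (14,4,on); added nodes 15, 16; added edges (15,0,on); (16,8,on); result: nodes: 0:P, 4:P, 8:P, 9:t1, 10:t2, 11:tok, 15:tok, 16:tok edges: (0,10,in); (4,9,in); (8,10,in); (9,0,out); (9,8,out); (11,8,on); (15,0,on); (16,8,on)
step 2: rule r2; match: 0->10, 1->0, 2->8, 3->15, 4->11; deleted nodes 11, 15; deleted edges (11,8,on); (15,0,on); added nodes (none); added edges (none); result: nodes: 0:P, 4:P, 8:P, 9:t1, 10:t2, 16:tok edges: (0,10,in); (4,9,in); (8,10,in); (9,0,out); (9,8,out); (16,8,on)
final:
nodes: 0:P, 4:P, 8:P, 9:t1, 10:t2, 16:tok
edges: (0,10,in); (4,9,in); (8,10,in); (9,0,out); (9,8,out); (16,8,on)


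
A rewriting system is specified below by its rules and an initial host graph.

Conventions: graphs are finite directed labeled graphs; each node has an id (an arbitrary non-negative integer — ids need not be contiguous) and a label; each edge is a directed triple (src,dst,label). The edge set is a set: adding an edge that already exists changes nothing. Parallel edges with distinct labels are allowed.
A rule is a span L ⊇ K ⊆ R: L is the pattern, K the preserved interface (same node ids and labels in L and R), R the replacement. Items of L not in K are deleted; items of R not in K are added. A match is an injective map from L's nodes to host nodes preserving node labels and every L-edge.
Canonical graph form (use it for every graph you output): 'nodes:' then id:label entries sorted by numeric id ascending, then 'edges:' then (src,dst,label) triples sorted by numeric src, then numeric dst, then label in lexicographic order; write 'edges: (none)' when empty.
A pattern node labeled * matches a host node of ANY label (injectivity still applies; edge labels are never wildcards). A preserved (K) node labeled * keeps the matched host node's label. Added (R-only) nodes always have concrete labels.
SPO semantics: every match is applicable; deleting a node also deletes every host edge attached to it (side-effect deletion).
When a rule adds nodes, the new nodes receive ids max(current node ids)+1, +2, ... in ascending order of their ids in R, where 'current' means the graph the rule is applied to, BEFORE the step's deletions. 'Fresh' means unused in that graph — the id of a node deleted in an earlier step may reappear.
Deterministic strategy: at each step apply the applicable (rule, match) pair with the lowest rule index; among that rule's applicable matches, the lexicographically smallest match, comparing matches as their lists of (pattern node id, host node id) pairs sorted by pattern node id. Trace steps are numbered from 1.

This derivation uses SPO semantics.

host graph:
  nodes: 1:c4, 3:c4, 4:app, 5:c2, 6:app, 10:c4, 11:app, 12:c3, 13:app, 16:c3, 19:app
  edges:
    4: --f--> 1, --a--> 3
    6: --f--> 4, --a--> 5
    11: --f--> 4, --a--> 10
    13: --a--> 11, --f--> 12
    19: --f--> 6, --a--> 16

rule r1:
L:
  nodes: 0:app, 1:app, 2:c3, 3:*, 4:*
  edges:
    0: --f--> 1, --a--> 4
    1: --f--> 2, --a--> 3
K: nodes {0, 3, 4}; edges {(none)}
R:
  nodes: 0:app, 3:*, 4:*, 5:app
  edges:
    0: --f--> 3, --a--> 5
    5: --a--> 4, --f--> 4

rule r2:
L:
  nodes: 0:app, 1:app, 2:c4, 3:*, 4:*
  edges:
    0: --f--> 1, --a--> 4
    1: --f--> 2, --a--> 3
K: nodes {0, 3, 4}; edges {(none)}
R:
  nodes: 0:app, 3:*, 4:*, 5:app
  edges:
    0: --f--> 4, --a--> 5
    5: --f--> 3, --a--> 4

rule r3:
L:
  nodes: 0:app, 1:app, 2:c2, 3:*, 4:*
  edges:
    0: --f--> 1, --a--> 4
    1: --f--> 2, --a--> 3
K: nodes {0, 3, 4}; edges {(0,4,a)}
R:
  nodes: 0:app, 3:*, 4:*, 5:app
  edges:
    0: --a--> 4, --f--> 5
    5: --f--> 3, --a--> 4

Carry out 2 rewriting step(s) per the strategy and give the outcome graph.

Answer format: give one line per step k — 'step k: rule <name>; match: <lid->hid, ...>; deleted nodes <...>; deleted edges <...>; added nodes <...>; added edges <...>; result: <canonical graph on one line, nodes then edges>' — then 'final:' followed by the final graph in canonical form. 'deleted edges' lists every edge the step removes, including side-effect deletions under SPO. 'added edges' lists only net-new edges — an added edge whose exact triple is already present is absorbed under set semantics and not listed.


step 1: rule r2; match: 0->6, 1->4, 2->1, 3->3, 4->5; deleted nodes 1, 4; deleted edges (4,1,f); (4,3,a); (6,4,f); (6,5,a); (11,4,f); added nodes 20; added edges (6,5,f); (6,20,a); (20,3,f); (20,5,a); result: nodes: 3:c4, 5:c2, 6:app, 10:c4, 11:app, 12:c3, 13:app, 16:c3, 19:app, 20:app edges: (6,5,f); (6,20,a); (11,10,a); (13,11,a); (13,12,f); (19,6,f); (19,16,a); (20,3,f); (20,5,a)
step 2: rule r3; match: 0->19, 1->6, 2->5, 3->20, 4->16; deleted nodes 5, 6; deleted edges (6,5,f); (6,20,a); (19,6,f); (20,5,a); added nodes 21; added edges (19,21,f); (21,16,a); (21,20,f); result: nodes: 3:c4, 10:c4, 11:app, 12:c3, 13:app, 16:c3, 19:app, 20:app, 21:app edges: (11,10,a); (13,11,a); (13,12,f); (19,16,a); (19,21,f); (20,3,f); (21,16,a); (21,20,f)
final:
nodes: 3:c4, 10:c4, 11:app, 12:c3, 13:app, 16:c3, 19:app, 20:app, 21:app
edges: (11,10,a); (13,11,a); (13,12,f); (19,16,a); (19,21,f); (20,3,f); (21,16,a); (21,20,f)


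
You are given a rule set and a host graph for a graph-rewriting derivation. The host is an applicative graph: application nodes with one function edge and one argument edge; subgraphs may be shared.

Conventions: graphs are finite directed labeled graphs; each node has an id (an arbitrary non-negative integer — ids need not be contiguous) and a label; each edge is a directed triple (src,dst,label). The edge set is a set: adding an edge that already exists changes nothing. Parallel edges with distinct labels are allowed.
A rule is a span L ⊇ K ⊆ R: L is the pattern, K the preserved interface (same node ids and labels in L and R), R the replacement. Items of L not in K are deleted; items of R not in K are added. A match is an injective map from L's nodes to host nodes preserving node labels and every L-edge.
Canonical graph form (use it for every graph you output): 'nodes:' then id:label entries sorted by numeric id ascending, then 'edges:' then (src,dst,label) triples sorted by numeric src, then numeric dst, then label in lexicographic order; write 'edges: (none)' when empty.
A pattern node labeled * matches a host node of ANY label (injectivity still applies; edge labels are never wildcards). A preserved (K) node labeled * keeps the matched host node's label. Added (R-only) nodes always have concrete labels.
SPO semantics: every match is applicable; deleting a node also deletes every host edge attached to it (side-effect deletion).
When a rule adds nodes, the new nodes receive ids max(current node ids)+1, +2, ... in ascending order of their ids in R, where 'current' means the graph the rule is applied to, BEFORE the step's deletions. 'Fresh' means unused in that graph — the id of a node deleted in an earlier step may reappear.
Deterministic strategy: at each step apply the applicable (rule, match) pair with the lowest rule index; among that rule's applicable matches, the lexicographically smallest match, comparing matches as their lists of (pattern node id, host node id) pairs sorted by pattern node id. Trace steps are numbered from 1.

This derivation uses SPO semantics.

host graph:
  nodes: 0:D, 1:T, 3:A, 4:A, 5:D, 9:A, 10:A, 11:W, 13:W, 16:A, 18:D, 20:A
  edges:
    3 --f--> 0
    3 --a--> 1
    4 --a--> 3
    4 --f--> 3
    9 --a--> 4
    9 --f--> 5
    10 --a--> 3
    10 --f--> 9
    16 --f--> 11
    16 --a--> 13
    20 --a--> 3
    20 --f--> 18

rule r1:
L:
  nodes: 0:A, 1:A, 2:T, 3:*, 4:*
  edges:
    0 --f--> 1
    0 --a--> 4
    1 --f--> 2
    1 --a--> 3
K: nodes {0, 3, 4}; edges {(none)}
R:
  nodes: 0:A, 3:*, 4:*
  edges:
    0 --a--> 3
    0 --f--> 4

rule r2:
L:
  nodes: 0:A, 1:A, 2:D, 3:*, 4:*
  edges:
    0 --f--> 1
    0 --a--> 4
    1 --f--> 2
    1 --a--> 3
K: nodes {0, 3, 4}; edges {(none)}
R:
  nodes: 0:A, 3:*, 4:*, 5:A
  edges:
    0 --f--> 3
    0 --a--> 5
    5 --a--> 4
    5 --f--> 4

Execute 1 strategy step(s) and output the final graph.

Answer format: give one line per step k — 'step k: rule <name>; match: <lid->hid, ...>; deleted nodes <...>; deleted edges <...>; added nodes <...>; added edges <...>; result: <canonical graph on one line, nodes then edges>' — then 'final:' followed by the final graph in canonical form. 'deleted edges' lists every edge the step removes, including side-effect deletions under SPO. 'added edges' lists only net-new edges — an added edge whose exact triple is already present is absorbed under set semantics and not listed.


step 1: rule r2; match: 0->10, 1->9, 2->5, 3->4, 4->3; deleted nodes 5, 9; deleted edges (9,4,a); (9,5,f); (10,3,a); (10,9,f); added nodes 21; added edges (10,4,f); (10,21,a); (21,3,a); (21,3,f); result: nodes: 0:D, 1:T, 3:A, 4:A, 10:A, 11:W, 13:W, 16:A, 18:D, 20:A, 21:A edges: (3,0,f); (3,1,a); (4,3,a); (4,3,f); (10,4,f); (10,21,a); (16,11,f); (16,13,a); (20,3,a); (20,18,f); (21,3,a); (21,3,f)
final:
nodes: 0:D, 1:T, 3:A, 4:A, 10:A, 11:W, 13:W, 16:A, 18:D, 20:A, 21:A
edges: (3,0,f); (3,1,a); (4,3,a); (4,3,f); (10,4,f); (10,21,a); (16,11,f); (16,13,a); (20,3,a); (20,18,f); (21,3,a); (21,3,f)


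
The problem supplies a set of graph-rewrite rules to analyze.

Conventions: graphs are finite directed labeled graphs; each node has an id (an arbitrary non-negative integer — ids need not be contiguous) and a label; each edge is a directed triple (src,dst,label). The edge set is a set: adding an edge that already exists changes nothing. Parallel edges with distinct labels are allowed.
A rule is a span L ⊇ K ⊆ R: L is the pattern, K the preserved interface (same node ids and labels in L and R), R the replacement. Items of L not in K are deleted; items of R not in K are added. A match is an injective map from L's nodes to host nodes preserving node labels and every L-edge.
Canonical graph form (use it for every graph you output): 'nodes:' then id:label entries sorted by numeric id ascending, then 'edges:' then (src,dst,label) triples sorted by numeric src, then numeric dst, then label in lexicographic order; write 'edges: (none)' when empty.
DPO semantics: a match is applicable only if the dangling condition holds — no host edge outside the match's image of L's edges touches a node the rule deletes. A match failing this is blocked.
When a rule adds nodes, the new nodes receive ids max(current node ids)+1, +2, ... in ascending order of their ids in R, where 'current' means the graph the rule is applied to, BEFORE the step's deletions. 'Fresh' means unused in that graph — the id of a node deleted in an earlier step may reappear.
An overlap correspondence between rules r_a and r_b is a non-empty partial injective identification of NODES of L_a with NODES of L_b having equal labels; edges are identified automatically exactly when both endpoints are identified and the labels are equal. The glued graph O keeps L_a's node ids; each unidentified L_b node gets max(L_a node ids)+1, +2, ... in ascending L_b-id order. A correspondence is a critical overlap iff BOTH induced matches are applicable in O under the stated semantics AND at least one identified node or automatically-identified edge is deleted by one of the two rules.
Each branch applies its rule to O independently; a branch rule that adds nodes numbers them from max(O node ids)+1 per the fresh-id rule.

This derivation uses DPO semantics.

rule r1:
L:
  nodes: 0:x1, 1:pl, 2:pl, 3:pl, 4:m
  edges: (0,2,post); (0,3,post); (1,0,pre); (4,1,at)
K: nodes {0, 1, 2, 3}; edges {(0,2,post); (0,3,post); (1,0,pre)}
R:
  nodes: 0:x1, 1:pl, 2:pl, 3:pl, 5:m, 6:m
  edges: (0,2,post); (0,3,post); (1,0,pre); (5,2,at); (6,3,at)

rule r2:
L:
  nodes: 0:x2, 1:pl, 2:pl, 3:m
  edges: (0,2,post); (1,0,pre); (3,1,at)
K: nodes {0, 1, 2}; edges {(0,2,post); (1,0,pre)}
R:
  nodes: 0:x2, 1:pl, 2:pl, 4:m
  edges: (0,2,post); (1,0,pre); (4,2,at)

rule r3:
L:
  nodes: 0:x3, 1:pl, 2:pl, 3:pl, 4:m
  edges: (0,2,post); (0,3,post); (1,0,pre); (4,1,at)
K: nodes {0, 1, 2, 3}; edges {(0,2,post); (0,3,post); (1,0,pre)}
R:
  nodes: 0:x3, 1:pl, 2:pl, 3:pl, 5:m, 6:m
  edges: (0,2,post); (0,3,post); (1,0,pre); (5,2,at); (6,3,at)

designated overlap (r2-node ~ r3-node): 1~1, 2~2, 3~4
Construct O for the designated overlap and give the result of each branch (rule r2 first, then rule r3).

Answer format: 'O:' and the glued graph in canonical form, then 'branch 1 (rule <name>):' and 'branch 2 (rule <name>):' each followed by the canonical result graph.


O:
nodes: 0:x2, 1:pl, 2:pl, 3:m, 4:x3, 5:pl
edges: (0,2,post); (1,0,pre); (1,4,pre); (3,1,at); (4,2,post); (4,5,post)
branch 1 (rule r2):
nodes: 0:x2, 1:pl, 2:pl, 4:x3, 5:pl, 6:m
edges: (0,2,post); (1,0,pre); (1,4,pre); (4,2,post); (4,5,post); (6,2,at)
branch 2 (rule r3):
nodes: 0:x2, 1:pl, 2:pl, 4:x3, 5:pl, 6:m, 7:m
edges: (0,2,post); (1,0,pre); (1,4,pre); (4,2,post); (4,5,post); (6,2,at); (7,5,at)


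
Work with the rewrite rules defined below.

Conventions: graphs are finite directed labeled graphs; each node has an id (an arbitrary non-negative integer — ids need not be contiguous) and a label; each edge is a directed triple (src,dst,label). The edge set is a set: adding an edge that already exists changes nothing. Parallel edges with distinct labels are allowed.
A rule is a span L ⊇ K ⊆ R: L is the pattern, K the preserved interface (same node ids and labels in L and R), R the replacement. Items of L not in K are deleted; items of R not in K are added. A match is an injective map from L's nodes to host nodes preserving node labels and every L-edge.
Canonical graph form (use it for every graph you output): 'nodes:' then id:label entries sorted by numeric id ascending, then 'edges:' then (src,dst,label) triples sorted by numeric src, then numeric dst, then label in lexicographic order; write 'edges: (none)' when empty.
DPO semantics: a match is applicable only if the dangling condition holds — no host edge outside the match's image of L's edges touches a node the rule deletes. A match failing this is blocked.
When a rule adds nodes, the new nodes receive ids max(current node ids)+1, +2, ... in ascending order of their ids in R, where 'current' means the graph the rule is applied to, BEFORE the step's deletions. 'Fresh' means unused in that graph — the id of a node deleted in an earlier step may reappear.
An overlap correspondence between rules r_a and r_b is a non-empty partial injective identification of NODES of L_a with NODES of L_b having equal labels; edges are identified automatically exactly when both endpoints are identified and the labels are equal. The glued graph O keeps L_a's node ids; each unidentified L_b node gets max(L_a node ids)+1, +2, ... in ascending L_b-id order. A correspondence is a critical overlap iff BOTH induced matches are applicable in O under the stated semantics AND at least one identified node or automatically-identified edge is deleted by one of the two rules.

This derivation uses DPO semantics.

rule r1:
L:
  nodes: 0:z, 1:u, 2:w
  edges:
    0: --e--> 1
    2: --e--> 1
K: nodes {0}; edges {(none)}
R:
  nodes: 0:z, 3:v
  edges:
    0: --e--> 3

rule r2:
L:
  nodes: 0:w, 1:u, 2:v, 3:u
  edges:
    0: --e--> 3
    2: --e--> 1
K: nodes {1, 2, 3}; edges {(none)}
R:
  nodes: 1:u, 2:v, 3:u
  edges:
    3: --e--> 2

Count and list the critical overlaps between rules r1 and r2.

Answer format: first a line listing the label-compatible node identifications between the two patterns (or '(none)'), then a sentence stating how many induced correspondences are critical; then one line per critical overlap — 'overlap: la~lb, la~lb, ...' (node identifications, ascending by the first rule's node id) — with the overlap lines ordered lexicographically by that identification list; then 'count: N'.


label-compatible node identifications between L(r1) and L(r2): 1~1, 1~3, 2~0
1 of the induced correspondences is a critical overlap of r1 and r2.
overlap: 1~3, 2~0
count: 1


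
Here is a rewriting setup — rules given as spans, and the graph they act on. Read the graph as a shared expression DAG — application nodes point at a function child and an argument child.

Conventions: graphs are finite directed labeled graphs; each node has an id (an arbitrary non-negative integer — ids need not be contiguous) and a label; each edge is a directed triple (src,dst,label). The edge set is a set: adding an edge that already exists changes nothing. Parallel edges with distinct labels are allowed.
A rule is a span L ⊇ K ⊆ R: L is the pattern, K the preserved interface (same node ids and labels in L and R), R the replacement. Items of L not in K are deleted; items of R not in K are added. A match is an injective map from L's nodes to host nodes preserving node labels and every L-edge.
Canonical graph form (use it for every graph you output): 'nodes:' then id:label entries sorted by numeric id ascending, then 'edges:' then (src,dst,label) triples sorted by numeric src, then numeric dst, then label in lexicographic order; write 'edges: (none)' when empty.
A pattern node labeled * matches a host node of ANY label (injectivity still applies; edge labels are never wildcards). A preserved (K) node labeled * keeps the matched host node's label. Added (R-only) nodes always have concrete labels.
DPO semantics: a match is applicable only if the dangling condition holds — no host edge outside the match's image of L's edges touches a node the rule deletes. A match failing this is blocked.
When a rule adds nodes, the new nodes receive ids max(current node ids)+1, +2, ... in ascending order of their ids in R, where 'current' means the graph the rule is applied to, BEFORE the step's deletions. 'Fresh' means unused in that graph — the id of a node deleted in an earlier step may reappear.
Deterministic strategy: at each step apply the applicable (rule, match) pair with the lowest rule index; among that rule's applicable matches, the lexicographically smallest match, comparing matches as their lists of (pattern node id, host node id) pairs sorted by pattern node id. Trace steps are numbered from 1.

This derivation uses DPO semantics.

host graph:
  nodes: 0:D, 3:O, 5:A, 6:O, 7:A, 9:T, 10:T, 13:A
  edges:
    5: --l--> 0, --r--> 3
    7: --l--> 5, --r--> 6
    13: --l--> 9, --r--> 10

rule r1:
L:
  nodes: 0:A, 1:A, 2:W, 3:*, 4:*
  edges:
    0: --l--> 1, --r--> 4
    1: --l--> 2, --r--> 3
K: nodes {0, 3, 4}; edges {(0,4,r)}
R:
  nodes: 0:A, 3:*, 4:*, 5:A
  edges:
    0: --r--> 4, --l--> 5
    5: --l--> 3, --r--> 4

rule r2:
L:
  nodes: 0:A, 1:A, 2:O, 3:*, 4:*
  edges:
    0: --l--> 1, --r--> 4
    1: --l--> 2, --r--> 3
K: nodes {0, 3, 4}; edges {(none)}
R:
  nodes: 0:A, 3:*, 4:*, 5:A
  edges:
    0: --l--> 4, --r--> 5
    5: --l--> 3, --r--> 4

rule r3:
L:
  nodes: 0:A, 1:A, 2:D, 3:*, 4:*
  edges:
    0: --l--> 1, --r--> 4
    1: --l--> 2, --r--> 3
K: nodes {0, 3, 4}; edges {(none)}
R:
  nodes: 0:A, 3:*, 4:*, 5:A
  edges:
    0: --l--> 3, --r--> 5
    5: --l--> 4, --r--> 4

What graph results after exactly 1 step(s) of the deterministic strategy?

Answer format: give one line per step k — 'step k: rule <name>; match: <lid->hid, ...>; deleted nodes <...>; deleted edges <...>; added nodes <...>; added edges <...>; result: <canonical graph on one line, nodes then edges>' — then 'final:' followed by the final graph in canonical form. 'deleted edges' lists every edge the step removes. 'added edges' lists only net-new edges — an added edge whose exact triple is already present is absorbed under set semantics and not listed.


step 1: rule r3; match: 0->7, 1->5, 2->0, 3->3, 4->6; deleted nodes 0, 5; deleted edges (5,0,l); (5,3,r); (7,5,l); (7,6,r); added nodes 14; added edges (7,3,l); (7,14,r); (14,6,l); (14,6,r); result: nodes: 3:O, 6:O, 7:A, 9:T, 10:T, 13:A, 14:A edges: (7,3,l); (7,14,r); (13,9,l); (13,10,r); (14,6,l); (14,6,r)
final:
nodes: 3:O, 6:O, 7:A, 9:T, 10:T, 13:A, 14:A
edges: (7,3,l); (7,14,r); (13,9,l); (13,10,r); (14,6,l); (14,6,r)


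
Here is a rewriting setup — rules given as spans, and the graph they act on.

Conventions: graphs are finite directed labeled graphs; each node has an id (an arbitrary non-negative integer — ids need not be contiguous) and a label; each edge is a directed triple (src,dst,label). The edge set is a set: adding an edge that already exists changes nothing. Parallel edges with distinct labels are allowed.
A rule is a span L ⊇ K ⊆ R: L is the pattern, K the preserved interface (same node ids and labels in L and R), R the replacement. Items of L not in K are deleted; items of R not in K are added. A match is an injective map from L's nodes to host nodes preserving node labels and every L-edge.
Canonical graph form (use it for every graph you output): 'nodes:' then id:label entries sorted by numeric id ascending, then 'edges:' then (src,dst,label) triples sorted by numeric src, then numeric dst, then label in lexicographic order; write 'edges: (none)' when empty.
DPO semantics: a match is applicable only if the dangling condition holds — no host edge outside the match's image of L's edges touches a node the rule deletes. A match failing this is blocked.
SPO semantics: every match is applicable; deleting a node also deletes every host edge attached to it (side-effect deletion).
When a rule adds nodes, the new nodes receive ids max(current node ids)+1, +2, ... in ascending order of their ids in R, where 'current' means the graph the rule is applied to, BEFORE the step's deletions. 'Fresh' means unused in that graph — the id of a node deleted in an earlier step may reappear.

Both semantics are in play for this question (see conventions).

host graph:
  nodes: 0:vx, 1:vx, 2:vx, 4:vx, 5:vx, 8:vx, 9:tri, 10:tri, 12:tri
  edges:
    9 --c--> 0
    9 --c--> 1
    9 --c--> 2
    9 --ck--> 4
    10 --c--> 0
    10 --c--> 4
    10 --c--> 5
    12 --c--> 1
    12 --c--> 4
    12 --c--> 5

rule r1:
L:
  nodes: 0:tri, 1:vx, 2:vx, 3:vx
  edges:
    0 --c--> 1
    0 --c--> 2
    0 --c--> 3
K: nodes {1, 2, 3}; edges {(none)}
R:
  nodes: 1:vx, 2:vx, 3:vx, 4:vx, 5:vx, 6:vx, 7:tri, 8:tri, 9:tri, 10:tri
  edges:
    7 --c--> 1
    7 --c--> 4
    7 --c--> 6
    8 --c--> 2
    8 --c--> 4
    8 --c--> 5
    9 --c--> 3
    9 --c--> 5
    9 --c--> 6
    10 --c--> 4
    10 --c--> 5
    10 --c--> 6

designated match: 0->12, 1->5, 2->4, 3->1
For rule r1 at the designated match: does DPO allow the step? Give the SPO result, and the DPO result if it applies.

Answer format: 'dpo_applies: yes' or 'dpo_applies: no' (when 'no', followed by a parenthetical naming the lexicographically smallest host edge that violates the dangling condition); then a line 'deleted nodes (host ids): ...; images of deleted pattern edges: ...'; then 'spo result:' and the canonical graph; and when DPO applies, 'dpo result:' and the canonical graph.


dpo_applies: yes
deleted nodes (host ids): 12; images of deleted pattern edges: (12,1,c); (12,4,c); (12,5,c)
spo result:
nodes: 0:vx, 1:vx, 2:vx, 4:vx, 5:vx, 8:vx, 9:tri, 10:tri, 13:vx, 14:vx, 15:vx, 16:tri, 17:tri, 18:tri, 19:tri
edges: (9,0,c); (9,1,c); (9,2,c); (9,4,ck); (10,0,c); (10,4,c); (10,5,c); (16,5,c); (16,13,c); (16,15,c); (17,4,c); (17,13,c); (17,14,c); (18,1,c); (18,14,c); (18,15,c); (19,13,c); (19,14,c); (19,15,c)
dpo result:
nodes: 0:vx, 1:vx, 2:vx, 4:vx, 5:vx, 8:vx, 9:tri, 10:tri, 13:vx, 14:vx, 15:vx, 16:tri, 17:tri, 18:tri, 19:tri
edges: (9,0,c); (9,1,c); (9,2,c); (9,4,ck); (10,0,c); (10,4,c); (10,5,c); (16,5,c); (16,13,c); (16,15,c); (17,4,c); (17,13,c); (17,14,c); (18,1,c); (18,14,c); (18,15,c); (19,13,c); (19,14,c); (19,15,c)


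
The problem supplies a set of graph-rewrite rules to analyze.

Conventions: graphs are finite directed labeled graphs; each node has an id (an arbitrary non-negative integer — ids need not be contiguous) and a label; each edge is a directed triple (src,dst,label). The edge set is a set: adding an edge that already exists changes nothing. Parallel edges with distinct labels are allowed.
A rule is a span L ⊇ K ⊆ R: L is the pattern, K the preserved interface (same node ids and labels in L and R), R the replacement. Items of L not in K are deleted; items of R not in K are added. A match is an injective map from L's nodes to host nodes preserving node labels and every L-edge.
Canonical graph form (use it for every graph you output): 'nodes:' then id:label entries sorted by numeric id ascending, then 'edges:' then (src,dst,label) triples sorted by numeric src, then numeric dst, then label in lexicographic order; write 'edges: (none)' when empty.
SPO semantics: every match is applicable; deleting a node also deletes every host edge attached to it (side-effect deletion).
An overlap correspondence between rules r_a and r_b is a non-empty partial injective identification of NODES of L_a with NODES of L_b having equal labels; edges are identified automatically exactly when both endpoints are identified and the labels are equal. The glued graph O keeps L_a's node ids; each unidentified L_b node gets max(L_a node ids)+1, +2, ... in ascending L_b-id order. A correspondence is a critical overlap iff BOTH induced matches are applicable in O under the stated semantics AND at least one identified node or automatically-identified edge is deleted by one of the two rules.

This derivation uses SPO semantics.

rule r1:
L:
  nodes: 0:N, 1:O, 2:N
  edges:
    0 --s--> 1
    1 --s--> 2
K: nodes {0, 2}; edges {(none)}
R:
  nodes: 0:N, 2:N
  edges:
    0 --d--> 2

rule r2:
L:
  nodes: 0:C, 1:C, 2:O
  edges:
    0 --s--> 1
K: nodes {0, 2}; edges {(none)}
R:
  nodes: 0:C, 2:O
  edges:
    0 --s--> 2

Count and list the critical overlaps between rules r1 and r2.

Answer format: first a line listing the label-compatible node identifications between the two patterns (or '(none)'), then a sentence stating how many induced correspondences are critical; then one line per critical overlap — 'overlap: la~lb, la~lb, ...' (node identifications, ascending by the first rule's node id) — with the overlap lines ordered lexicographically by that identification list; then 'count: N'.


label-compatible node identifications between L(r1) and L(r2): 1~2
1 of the induced correspondences is a critical overlap of r1 and r2.
overlap: 1~2
count: 1


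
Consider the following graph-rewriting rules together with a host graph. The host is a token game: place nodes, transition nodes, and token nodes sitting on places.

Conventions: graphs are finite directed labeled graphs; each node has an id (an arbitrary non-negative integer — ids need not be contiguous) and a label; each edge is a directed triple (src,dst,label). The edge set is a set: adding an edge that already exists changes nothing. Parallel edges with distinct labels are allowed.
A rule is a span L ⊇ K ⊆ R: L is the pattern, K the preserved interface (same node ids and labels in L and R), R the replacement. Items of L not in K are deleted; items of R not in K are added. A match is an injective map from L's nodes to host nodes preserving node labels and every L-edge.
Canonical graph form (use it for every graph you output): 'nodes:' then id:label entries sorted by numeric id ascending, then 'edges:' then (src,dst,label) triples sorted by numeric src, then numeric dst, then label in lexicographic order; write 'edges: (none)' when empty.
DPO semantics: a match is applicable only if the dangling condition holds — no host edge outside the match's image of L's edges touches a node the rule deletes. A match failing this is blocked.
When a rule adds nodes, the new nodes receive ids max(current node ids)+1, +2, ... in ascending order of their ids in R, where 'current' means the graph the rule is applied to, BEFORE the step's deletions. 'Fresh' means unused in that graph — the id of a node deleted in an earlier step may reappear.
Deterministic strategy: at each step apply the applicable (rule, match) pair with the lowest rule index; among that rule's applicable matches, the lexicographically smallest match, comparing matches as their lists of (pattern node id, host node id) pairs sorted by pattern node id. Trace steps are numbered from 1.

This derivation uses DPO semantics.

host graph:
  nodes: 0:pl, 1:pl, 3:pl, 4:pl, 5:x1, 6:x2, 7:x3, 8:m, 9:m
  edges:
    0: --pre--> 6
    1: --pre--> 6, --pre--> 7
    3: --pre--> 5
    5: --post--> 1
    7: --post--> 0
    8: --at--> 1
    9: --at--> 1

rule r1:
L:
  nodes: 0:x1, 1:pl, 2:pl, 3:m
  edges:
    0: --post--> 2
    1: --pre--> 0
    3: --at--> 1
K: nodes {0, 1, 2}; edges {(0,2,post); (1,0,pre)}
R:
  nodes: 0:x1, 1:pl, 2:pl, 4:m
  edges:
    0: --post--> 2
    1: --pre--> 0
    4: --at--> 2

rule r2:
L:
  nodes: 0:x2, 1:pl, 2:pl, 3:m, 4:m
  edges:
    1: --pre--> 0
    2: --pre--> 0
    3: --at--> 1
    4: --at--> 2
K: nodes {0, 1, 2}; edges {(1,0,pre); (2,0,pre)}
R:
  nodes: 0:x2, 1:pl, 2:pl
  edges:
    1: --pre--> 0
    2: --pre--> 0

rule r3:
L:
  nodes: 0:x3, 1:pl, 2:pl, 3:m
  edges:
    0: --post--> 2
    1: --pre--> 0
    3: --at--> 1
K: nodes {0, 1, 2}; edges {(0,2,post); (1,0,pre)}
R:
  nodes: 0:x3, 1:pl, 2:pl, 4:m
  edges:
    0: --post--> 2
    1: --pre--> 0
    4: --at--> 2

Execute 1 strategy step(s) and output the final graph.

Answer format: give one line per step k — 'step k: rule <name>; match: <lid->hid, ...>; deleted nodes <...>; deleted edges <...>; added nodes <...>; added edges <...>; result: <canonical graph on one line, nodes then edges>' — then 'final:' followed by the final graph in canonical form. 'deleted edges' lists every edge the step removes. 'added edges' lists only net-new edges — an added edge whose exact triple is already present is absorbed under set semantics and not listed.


step 1: rule r3; match: 0->7, 1->1, 2->0, 3->8; deleted nodes 8; deleted edges (8,1,at); added nodes 10; added edges (10,0,at); result: nodes: 0:pl, 1:pl, 3:pl, 4:pl, 5:x1, 6:x2, 7:x3, 9:m, 10:m edges: (0,6,pre); (1,6,pre); (1,7,pre); (3,5,pre); (5,1,post); (7,0,post); (9,1,at); (10,0,at)
final:
nodes: 0:pl, 1:pl, 3:pl, 4:pl, 5:x1, 6:x2, 7:x3, 9:m, 10:m
edges: (0,6,pre); (1,6,pre); (1,7,pre); (3,5,pre); (5,1,post); (7,0,post); (9,1,at); (10,0,at)


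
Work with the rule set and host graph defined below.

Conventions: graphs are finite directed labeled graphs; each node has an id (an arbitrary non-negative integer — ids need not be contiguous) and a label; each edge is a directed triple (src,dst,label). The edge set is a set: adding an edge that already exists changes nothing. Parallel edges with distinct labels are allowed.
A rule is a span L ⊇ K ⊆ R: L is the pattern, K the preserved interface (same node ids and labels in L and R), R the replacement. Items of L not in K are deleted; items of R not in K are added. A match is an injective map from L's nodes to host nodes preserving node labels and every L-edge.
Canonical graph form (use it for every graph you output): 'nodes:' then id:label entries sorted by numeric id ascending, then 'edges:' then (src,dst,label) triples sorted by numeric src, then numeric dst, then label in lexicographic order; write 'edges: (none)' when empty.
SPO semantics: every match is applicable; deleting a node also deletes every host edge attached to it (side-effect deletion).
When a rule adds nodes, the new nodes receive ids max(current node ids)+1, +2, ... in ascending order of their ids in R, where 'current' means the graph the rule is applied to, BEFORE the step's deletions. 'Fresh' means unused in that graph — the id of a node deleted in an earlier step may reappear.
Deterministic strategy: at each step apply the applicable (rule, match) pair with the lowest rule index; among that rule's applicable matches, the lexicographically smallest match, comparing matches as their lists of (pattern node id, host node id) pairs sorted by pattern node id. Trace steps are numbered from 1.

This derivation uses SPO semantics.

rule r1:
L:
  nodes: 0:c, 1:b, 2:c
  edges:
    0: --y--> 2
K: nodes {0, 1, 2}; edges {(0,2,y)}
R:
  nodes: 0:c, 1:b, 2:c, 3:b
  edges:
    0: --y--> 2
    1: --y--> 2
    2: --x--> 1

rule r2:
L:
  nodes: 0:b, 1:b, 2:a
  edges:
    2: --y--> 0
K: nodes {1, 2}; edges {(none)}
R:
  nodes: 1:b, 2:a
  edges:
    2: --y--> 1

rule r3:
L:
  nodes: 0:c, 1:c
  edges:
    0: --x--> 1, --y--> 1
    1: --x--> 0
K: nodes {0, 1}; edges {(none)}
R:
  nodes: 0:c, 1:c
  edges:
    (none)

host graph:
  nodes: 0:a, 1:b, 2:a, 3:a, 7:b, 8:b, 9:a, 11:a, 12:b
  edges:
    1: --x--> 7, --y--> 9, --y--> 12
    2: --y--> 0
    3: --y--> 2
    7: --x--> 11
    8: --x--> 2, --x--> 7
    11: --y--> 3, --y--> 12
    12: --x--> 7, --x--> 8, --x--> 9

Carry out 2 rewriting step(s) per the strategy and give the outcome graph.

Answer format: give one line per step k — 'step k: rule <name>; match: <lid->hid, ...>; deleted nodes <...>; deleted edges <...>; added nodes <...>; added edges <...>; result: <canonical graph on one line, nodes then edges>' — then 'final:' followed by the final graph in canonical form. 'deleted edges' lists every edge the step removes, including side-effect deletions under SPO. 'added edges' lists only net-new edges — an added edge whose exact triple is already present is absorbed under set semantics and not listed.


step 1: rule r2; match: 0->12, 1->1, 2->11; deleted nodes 12; deleted edges (1,12,y); (11,12,y); (12,7,x); (12,8,x); (12,9,x); added nodes (none); added edges (11,1,y); result: nodes: 0:a, 1:b, 2:a, 3:a, 7:b, 8:b, 9:a, 11:a edges: (1,7,x); (1,9,y); (2,0,y); (3,2,y); (7,11,x); (8,2,x); (8,7,x); (11,1,y); (11,3,y)
step 2: rule r2; match: 0->1, 1->7, 2->11; deleted nodes 1; deleted edges (1,7,x); (1,9,y); (11,1,y); added nodes (none); added edges (11,7,y); result: nodes: 0:a, 2:a, 3:a, 7:b, 8:b, 9:a, 11:a edges: (2,0,y); (3,2,y); (7,11,x); (8,2,x); (8,7,x); (11,3,y); (11,7,y)
final:
nodes: 0:a, 2:a, 3:a, 7:b, 8:b, 9:a, 11:a
edges: (2,0,y); (3,2,y); (7,11,x); (8,2,x); (8,7,x); (11,3,y); (11,7,y)


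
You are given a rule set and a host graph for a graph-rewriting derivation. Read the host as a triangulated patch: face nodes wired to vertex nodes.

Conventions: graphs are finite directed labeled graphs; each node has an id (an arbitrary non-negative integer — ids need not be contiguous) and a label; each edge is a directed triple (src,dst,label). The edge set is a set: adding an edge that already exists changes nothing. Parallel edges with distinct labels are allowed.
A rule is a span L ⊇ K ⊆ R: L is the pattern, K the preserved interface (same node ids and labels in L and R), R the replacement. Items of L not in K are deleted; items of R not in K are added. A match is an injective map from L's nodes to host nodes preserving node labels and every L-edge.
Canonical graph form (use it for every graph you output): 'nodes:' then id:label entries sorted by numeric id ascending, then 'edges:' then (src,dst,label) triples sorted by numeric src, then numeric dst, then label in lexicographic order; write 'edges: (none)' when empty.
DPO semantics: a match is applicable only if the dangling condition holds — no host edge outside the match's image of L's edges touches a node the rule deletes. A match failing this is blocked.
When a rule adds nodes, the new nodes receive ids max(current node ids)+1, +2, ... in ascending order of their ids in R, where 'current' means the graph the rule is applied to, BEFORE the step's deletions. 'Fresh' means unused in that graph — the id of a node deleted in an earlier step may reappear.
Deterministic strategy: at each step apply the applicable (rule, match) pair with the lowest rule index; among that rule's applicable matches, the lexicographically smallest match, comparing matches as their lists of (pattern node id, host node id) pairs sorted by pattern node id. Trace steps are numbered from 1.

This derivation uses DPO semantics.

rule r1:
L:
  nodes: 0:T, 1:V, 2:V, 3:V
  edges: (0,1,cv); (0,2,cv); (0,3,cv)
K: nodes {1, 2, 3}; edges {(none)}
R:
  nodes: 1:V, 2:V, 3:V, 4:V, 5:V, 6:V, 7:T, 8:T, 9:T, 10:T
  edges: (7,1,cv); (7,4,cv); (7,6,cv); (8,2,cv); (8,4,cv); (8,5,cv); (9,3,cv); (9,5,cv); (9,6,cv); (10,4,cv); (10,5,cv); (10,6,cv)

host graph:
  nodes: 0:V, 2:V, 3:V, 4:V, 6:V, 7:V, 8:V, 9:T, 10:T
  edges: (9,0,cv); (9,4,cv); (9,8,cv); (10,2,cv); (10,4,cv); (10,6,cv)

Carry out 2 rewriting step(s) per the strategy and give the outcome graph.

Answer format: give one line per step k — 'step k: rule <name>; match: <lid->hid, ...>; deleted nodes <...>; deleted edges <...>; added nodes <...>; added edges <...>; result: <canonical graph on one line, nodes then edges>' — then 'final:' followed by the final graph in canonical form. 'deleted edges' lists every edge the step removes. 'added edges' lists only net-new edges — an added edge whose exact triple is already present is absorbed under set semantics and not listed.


step 1: rule r1; match: 0->9, 1->0, 2->4, 3->8; deleted nodes 9; deleted edges (9,0,cv); (9,4,cv); (9,8,cv); added nodes 11, 12, 13, 14, 15, 16, 17; added edges (14,0,cv); (14,11,cv); (14,13,cv); (15,4,cv); (15,11,cv); (15,12,cv); (16,8,cv); (16,12,cv); (16,13,cv); (17,11,cv); (17,12,cv); (17,13,cv); result: nodes: 0:V, 2:V, 3:V, 4:V, 6:V, 7:V, 8:V, 10:T, 11:V, 12:V, 13:V, 14:T, 15:T, 16:T, 17:T edges: (10,2,cv); (10,4,cv); (10,6,cv); (14,0,cv); (14,11,cv); (14,13,cv); (15,4,cv); (15,11,cv); (15,12,cv); (16,8,cv); (16,12,cv); (16,13,cv); (17,11,cv); (17,12,cv); (17,13,cv)
step 2: rule r1; match: 0->10, 1->2, 2->4, 3->6; deleted nodes 10; deleted edges (10,2,cv); (10,4,cv); (10,6,cv); added nodes 18, 19, 20, 21, 22, 23, 24; added edges (21,2,cv); (21,18,cv); (21,20,cv); (22,4,cv); (22,18,cv); (22,19,cv); (23,6,cv); (23,19,cv); (23,20,cv); (24,18,cv); (24,19,cv); (24,20,cv); result: nodes: 0:V, 2:V, 3:V, 4:V, 6:V, 7:V, 8:V, 11:V, 12:V, 13:V, 14:T, 15:T, 16:T, 17:T, 18:V, 19:V, 20:V, 21:T, 22:T, 23:T, 24:T edges: (14,0,cv); (14,11,cv); (14,13,cv); (15,4,cv); (15,11,cv); (15,12,cv); (16,8,cv); (16,12,cv); (16,13,cv); (17,11,cv); (17,12,cv); (17,13,cv); (21,2,cv); (21,18,cv); (21,20,cv); (22,4,cv); (22,18,cv); (22,19,cv); (23,6,cv); (23,19,cv); (23,20,cv); (24,18,cv); (24,19,cv); (24,20,cv)
final:
nodes: 0:V, 2:V, 3:V, 4:V, 6:V, 7:V, 8:V, 11:V, 12:V, 13:V, 14:T, 15:T, 16:T, 17:T, 18:V, 19:V, 20:V, 21:T, 22:T, 23:T, 24:T
edges: (14,0,cv); (14,11,cv); (14,13,cv); (15,4,cv); (15,11,cv); (15,12,cv); (16,8,cv); (16,12,cv); (16,13,cv); (17,11,cv); (17,12,cv); (17,13,cv); (21,2,cv); (21,18,cv); (21,20,cv); (22,4,cv); (22,18,cv); (22,19,cv); (23,6,cv); (23,19,cv); (23,20,cv); (24,18,cv); (24,19,cv); (24,20,cv)
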